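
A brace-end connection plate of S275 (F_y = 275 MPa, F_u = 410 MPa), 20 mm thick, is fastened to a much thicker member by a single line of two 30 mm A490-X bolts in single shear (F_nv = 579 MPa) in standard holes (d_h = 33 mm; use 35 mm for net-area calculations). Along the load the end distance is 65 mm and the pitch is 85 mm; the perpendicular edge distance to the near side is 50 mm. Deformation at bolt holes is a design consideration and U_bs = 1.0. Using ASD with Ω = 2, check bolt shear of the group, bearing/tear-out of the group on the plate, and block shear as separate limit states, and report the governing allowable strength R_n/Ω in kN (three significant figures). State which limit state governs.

373 kN (block shear governs)

Bolt shear: A_b = π·30²/4 = 706.9 mm²; R_n = 579 × 706.9 × 2 × 1 / 1000 = 818.5 kN → 818.5 / 2 = 409 kN.
Bearing: edge l_c = 48.5, r_n = 477.2 kN; interior l_c = 52, r_n = 511.7 kN; R_n = 477.2 + 1·511.7 = 988.9 kN → 494 kN.
Block shear: A_gv = 3000, A_nv = 1950, A_nt = 650 mm²; R_n = min(0.6F_uA_nv, 0.6F_yA_gv) + U_bs·F_u·A_nt = 746.2 kN → 373 kN.
Block shear governs: 373 kN.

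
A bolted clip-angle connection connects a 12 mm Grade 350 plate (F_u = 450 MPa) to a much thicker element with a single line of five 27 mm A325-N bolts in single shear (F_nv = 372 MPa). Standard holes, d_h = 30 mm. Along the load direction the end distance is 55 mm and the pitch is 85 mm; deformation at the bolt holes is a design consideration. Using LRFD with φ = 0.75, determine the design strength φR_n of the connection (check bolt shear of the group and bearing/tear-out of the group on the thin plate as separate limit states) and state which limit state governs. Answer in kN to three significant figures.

799 kN (bolt shear governs)

Bolt shear: A_b = π·27²/4 = 572.6 mm²; R_n = 372 × 572.6 × 5 × 1 / 1000 = 1065 kN → 0.75 × 1065 = 799 kN.
Bearing (1.2 l_c t F_u ≤ 2.4 d t F_u): upper limit = 2.4·27·12·450 / 1000 = 349.9 kN.
  Edge l_c = 55 − 30/2 = 40 → r_n = 259.2 kN; interior l_c = 85 − 30 = 55 → r_n = 349.9 kN.
  R_n,bearing = 1·259.2 + 4·349.9 = 1659 kN → 0.75 × 1659 = 1240 kN.
Bolt shear governs: 799 kN.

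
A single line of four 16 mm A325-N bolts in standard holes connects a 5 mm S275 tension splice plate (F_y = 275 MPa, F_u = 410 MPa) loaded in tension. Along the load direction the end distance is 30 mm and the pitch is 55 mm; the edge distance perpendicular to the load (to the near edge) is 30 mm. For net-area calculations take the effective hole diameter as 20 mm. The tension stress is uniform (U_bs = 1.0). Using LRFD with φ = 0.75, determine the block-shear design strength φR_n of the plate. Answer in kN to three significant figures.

Shear plane L_v = 30 + 3·55 = 195 mm; A_gv = 195 × 5 = 975 mm².
A_nv = (195 − 3.5·20) × 5 = 625 mm².
A_nt = (30 − 0.5·20) × 5 = 100 mm².
0.6 F_u A_nv = 153.8 kN; 0.6 F_y A_gv = 160.9 kN → shear rupture governs the shear term.
R_n = 153.8 + 1.0 × 410 × 100 / 1000 = 194.8 kN.
Design strength φR_n = 0.75 × 194.8 = 146 kN.

146 kN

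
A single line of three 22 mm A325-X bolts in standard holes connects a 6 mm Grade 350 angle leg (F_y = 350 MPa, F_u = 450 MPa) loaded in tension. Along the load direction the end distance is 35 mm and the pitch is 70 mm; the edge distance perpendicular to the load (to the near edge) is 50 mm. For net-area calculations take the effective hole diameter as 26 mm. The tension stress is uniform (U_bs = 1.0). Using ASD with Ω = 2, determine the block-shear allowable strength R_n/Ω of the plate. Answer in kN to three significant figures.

Shear plane L_v = 35 + 2·70 = 175 mm; A_gv = 175 × 6 = 1050 mm².
A_nv = (175 − 2.5·26) × 6 = 660 mm².
A_nt = (50 − 0.5·26) × 6 = 222 mm².
0.6 F_u A_nv = 178.2 kN; 0.6 F_y A_gv = 220.5 kN → shear rupture governs the shear term.
R_n = 178.2 + 1.0 × 450 × 222 / 1000 = 278.1 kN.
Allowable strength R_n/Ω = 278.1 / 2 = 139 kN.

139 kN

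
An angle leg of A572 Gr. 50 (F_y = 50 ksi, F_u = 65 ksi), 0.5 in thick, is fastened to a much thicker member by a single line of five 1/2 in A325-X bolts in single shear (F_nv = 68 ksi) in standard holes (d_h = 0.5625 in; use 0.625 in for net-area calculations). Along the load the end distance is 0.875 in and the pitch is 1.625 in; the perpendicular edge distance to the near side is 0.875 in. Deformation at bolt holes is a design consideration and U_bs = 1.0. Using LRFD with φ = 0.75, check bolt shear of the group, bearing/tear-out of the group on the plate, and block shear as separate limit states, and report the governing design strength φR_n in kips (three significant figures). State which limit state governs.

Bolt shear: A_b = π·0.5²/4 = 0.1963 in²; R_n = 68 × 0.1963 × 5 × 1 = 66.76 kips → 0.75 × 66.76 = 50.1 kips.
Bearing: edge l_c = 0.5938, r_n = 23.16 kips; interior l_c = 1.062, r_n = 39 kips; R_n = 23.16 + 4·39 = 179.2 kips → 134 kips.
Block shear: A_gv = 3.688, A_nv = 2.281, A_nt = 0.2812 in²; R_n = min(0.6F_uA_nv, 0.6F_yA_gv) + U_bs·F_u·A_nt = 107.2 kips → 80.4 kips.
Bolt shear governs: 50.1 kips.

50.1 kips (bolt shear governs)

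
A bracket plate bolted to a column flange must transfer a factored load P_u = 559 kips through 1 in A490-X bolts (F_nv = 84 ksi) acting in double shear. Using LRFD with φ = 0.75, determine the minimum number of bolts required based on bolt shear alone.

6 bolts

A_b = π·1²/4 = 0.7854 in².
Per-bolt design strength φR_n = 0.75 × 84 × 0.7854 × 2 = 98.96 kips.
n ≥ 559 / 98.96 = 5.649 → use 6 bolts.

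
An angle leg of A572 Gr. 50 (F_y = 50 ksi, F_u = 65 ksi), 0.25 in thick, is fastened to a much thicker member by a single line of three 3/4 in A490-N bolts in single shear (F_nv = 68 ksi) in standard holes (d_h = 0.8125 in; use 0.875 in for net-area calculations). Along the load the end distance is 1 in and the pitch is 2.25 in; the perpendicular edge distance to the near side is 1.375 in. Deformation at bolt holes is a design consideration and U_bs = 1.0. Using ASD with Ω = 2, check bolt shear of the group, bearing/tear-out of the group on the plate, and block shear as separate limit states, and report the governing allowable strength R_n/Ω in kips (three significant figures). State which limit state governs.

23.8 kips (block shear governs)

Bolt shear: A_b = π·0.75²/4 = 0.4418 in²; R_n = 68 × 0.4418 × 3 × 1 = 90.12 kips → 90.12 / 2 = 45.1 kips.
Bearing: edge l_c = 0.5938, r_n = 11.58 kips; interior l_c = 1.438, r_n = 28.03 kips; R_n = 11.58 + 2·28.03 = 67.64 kips → 33.8 kips.
Block shear: A_gv = 1.375, A_nv = 0.8281, A_nt = 0.2344 in²; R_n = min(0.6F_uA_nv, 0.6F_yA_gv) + U_bs·F_u·A_nt = 47.53 kips → 23.8 kips.
Block shear governs: 23.8 kips.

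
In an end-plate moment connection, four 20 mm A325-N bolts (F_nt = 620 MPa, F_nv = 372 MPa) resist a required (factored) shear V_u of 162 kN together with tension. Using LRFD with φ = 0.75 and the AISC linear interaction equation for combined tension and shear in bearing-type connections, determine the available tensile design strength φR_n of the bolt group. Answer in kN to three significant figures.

490 kN

A_b = π·20²/4 = 314.2 mm²; f_rv = 162 × 1000 / (4 × 314.2) = 128.9 MPa.
F'_nt = 1.3 F_nt − (F_nt / φF_nv) f_rv = 1.3·620 − (620/(0.75·372))·128.9 = 519.5 MPa, capped at F_nt → F'_nt = 519.5 MPa.
R_n = F'_nt · A_b · n = 519.5 × 314.2 × 4 / 1000 = 652.8 kN.
Design strength φR_n = 0.75 × 652.8 = 490 kN.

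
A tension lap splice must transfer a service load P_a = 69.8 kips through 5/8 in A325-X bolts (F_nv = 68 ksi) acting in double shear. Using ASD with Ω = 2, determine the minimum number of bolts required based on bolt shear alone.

A_b = π·0.625²/4 = 0.3068 in².
Per-bolt allowable strength R_n/Ω = 68 × 0.3068 × 2 / 2 = 20.86 kips.
n ≥ 69.8 / 20.86 = 3.346 → use 4 bolts.

4 bolts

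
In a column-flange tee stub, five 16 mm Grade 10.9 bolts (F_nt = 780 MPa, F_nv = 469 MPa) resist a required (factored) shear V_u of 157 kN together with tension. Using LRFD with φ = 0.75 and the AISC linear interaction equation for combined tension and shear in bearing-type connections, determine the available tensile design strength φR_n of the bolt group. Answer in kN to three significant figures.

A_b = π·16²/4 = 201.1 mm²; f_rv = 157 × 1000 / (5 × 201.1) = 156.2 MPa.
F'_nt = 1.3 F_nt − (F_nt / φF_nv) f_rv = 1.3·780 − (780/(0.75·469))·156.2 = 667.7 MPa, capped at F_nt → F'_nt = 667.7 MPa.
R_n = F'_nt · A_b · n = 667.7 × 201.1 × 5 / 1000 = 671.2 kN.
Design strength φR_n = 0.75 × 671.2 = 503 kN.

503 kN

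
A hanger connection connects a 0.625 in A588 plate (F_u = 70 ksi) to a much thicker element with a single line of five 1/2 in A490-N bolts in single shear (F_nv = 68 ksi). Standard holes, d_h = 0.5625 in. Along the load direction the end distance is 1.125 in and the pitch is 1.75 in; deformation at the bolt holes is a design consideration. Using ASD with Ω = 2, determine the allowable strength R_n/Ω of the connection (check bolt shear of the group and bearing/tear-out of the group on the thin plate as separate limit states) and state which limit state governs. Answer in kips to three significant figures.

Bolt shear: A_b = π·0.5²/4 = 0.1963 in²; R_n = 68 × 0.1963 × 5 × 1 = 66.76 kips → 66.76 / 2 = 33.4 kips.
Bearing (1.2 l_c t F_u ≤ 2.4 d t F_u): upper limit = 2.4·0.5·0.625·70 = 52.5 kips.
  Edge l_c = 1.125 − 0.5625/2 = 0.8438 → r_n = 44.3 kips; interior l_c = 1.75 − 0.5625 = 1.188 → r_n = 52.5 kips.
  R_n,bearing = 1·44.3 + 4·52.5 = 254.3 kips → 254.3 / 2 = 127 kips.
Bolt shear governs: 33.4 kips.

33.4 kips (bolt shear governs)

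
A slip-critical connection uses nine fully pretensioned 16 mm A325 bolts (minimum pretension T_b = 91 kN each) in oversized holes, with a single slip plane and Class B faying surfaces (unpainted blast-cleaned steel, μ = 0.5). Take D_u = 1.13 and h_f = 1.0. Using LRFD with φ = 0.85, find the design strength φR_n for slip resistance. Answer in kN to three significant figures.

393 kN

R_n = μ · D_u · h_f · T_b · n_s · n_b = 0.5 × 1.13 × 1.0 × 91 × 1 × 9 = 462.7 kN.
Design strength φR_n = 0.85 × 462.7 = 393 kN.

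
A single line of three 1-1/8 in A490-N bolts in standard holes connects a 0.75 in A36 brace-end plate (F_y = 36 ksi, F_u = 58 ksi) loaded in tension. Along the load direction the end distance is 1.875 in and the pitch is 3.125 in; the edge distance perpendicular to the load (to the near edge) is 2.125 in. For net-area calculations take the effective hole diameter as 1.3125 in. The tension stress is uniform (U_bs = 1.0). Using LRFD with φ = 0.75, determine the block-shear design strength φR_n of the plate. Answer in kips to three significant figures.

143 kips

Shear plane L_v = 1.875 + 2·3.125 = 8.125 in; A_gv = 8.125 × 0.75 = 6.094 in².
A_nv = (8.125 − 2.5·1.3125) × 0.75 = 3.633 in².
A_nt = (2.125 − 0.5·1.3125) × 0.75 = 1.102 in².
0.6 F_u A_nv = 126.4 kips; 0.6 F_y A_gv = 131.6 kips → shear rupture governs the shear term.
R_n = 126.4 + 1.0 × 58 × 1.102 = 190.3 kips.
Design strength φR_n = 0.75 × 190.3 = 143 kips.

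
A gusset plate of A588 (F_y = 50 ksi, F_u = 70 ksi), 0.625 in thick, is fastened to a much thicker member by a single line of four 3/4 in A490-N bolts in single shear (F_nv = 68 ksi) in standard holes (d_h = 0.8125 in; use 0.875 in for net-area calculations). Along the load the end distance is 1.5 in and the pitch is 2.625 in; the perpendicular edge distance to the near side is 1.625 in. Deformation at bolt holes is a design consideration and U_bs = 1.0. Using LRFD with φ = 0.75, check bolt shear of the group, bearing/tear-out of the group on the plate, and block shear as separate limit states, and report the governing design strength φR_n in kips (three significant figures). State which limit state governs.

Bolt shear: A_b = π·0.75²/4 = 0.4418 in²; R_n = 68 × 0.4418 × 4 × 1 = 120.2 kips → 0.75 × 120.2 = 90.1 kips.
Bearing: edge l_c = 1.094, r_n = 57.42 kips; interior l_c = 1.812, r_n = 78.75 kips; R_n = 57.42 + 3·78.75 = 293.7 kips → 220 kips.
Block shear: A_gv = 5.859, A_nv = 3.945, A_nt = 0.7422 in²; R_n = min(0.6F_uA_nv, 0.6F_yA_gv) + U_bs·F_u·A_nt = 217.7 kips → 163 kips.
Bolt shear governs: 90.1 kips.

90.1 kips (bolt shear governs)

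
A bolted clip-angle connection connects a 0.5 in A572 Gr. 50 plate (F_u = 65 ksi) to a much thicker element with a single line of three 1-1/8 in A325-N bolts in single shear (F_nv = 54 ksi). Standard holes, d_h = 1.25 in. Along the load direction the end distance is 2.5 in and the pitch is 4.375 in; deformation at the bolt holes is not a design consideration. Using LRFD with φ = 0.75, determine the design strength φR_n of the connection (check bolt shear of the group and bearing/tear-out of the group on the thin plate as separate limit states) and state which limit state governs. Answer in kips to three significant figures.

121 kips (bolt shear governs)

Bolt shear: A_b = π·1.125²/4 = 0.994 in²; R_n = 54 × 0.994 × 3 × 1 = 161 kips → 0.75 × 161 = 121 kips.
Bearing (1.5 l_c t F_u ≤ 3.0 d t F_u): upper limit = 3.0·1.125·0.5·65 = 109.7 kips.
  Edge l_c = 2.5 − 1.25/2 = 1.875 → r_n = 91.41 kips; interior l_c = 4.375 − 1.25 = 3.125 → r_n = 109.7 kips.
  R_n,bearing = 1·91.41 + 2·109.7 = 310.8 kips → 0.75 × 310.8 = 233 kips.
Bolt shear governs: 121 kips.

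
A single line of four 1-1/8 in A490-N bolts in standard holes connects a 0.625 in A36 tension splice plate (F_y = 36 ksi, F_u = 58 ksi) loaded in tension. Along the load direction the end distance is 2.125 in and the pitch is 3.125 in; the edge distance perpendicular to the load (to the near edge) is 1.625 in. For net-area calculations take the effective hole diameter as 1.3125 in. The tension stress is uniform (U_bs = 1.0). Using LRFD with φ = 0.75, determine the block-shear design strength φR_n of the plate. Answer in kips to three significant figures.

Shear plane L_v = 2.125 + 3·3.125 = 11.5 in; A_gv = 11.5 × 0.625 = 7.188 in².
A_nv = (11.5 − 3.5·1.3125) × 0.625 = 4.316 in².
A_nt = (1.625 − 0.5·1.3125) × 0.625 = 0.6055 in².
0.6 F_u A_nv = 150.2 kips; 0.6 F_y A_gv = 155.2 kips → shear rupture governs the shear term.
R_n = 150.2 + 1.0 × 58 × 0.6055 = 185.3 kips.
Design strength φR_n = 0.75 × 185.3 = 139 kips.

139 kips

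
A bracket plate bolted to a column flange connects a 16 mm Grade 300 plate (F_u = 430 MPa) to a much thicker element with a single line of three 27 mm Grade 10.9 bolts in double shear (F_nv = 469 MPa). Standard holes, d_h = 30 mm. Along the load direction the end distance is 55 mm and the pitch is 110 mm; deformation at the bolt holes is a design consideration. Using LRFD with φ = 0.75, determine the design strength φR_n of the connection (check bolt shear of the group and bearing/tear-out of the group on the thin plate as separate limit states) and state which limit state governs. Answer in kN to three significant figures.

916 kN (bearing governs)

Bolt shear: A_b = π·27²/4 = 572.6 mm²; R_n = 469 × 572.6 × 3 × 2 / 1000 = 1611 kN → 0.75 × 1611 = 1210 kN.
Bearing (1.2 l_c t F_u ≤ 2.4 d t F_u): upper limit = 2.4·27·16·430 / 1000 = 445.8 kN.
  Edge l_c = 55 − 30/2 = 40 → r_n = 330.2 kN; interior l_c = 110 − 30 = 80 → r_n = 445.8 kN.
  R_n,bearing = 1·330.2 + 2·445.8 = 1222 kN → 0.75 × 1222 = 916 kN.
Bearing governs: 916 kN.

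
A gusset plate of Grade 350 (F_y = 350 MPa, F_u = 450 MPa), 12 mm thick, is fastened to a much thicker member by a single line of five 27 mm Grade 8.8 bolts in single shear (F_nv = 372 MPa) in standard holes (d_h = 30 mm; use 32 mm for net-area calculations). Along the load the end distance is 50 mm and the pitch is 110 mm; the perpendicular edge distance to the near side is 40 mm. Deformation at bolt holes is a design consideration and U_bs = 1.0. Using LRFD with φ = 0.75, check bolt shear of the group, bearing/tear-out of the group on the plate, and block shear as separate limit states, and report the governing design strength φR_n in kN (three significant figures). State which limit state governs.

799 kN (bolt shear governs)

Bolt shear: A_b = π·27²/4 = 572.6 mm²; R_n = 372 × 572.6 × 5 × 1 / 1000 = 1065 kN → 0.75 × 1065 = 799 kN.
Bearing: edge l_c = 35, r_n = 226.8 kN; interior l_c = 80, r_n = 349.9 kN; R_n = 226.8 + 4·349.9 = 1626 kN → 1220 kN.
Block shear: A_gv = 5880, A_nv = 4152, A_nt = 288 mm²; R_n = min(0.6F_uA_nv, 0.6F_yA_gv) + U_bs·F_u·A_nt = 1251 kN → 938 kN.
Bolt shear governs: 799 kN.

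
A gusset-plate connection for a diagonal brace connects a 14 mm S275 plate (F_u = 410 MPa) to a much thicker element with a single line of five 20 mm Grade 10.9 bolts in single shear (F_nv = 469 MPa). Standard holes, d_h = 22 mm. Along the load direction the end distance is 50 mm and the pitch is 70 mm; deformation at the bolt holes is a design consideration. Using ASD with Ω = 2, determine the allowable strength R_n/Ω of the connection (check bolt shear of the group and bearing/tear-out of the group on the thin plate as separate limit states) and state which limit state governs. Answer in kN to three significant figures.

368 kN (bolt shear governs)

Bolt shear: A_b = π·20²/4 = 314.2 mm²; R_n = 469 × 314.2 × 5 × 1 / 1000 = 736.7 kN → 736.7 / 2 = 368 kN.
Bearing (1.2 l_c t F_u ≤ 2.4 d t F_u): upper limit = 2.4·20·14·410 / 1000 = 275.5 kN.
  Edge l_c = 50 − 22/2 = 39 → r_n = 268.6 kN; interior l_c = 70 − 22 = 48 → r_n = 275.5 kN.
  R_n,bearing = 1·268.6 + 4·275.5 = 1371 kN → 1371 / 2 = 685 kN.
Bolt shear governs: 368 kN.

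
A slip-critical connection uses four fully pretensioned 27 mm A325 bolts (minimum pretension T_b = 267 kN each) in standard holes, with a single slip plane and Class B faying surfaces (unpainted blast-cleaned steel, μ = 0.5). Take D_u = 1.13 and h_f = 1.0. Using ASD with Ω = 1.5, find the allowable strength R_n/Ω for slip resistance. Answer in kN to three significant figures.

R_n = μ · D_u · h_f · T_b · n_s · n_b = 0.5 × 1.13 × 1.0 × 267 × 1 × 4 = 603.4 kN.
Allowable strength R_n/Ω = 603.4 / 1.5 = 402 kN.

402 kN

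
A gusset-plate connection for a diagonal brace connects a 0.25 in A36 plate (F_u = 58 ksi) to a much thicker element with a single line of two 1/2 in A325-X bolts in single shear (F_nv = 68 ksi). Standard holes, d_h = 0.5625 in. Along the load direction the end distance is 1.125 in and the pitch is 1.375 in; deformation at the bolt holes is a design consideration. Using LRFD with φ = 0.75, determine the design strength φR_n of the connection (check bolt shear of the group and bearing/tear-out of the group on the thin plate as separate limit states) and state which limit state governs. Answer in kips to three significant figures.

20 kips (bolt shear governs)

Bolt shear: A_b = π·0.5²/4 = 0.1963 in²; R_n = 68 × 0.1963 × 2 × 1 = 26.7 kips → 0.75 × 26.7 = 20 kips.
Bearing (1.2 l_c t F_u ≤ 2.4 d t F_u): upper limit = 2.4·0.5·0.25·58 = 17.4 kips.
  Edge l_c = 1.125 − 0.5625/2 = 0.8438 → r_n = 14.68 kips; interior l_c = 1.375 − 0.5625 = 0.8125 → r_n = 14.14 kips.
  R_n,bearing = 1·14.68 + 1·14.14 = 28.82 kips → 0.75 × 28.82 = 21.6 kips.
Bolt shear governs: 20 kips.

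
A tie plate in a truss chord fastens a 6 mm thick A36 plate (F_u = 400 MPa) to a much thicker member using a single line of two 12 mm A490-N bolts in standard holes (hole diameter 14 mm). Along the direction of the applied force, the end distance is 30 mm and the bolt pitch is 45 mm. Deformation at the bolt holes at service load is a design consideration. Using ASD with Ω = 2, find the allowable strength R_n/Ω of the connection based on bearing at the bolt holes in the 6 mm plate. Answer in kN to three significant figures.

67.7 kN

Per bolt r_n = 1.2 l_c t F_u ≤ 2.4 d t F_u; upper limit = 2.4 × 12 × 6 × 400 / 1000 = 69.12 kN.
Edge bolt: l_c = 30 − 14/2 = 23 mm → 1.2 × 23 × 6 × 400 / 1000 = 66.24 → r_n = 66.24 kN.
Interior bolts: l_c = 45 − 14 = 31 mm → 1.2 × 31 × 6 × 400 / 1000 = 89.28 → r_n = 69.12 kN.
R_n = 1 × 66.24 + 1 × 69.12 = 135.4 kN.
Allowable strength R_n/Ω = 135.4 / 2 = 67.7 kN.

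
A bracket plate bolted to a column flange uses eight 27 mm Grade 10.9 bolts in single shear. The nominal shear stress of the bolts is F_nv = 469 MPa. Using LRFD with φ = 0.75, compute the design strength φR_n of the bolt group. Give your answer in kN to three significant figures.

A_b = π × 27² / 4 = 572.6 mm².
R_n = F_nv · A_b · n · n_s = 469 × 572.6 × 8 × 1 / 1000 = 2148 kN.
Design strength φR_n = 0.75 × 2148 = 1610 kN.

1610 kN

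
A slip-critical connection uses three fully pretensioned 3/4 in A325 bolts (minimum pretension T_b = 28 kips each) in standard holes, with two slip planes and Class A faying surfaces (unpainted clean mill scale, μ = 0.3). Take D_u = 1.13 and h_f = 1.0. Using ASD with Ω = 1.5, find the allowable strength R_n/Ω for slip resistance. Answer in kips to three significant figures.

R_n = μ · D_u · h_f · T_b · n_s · n_b = 0.3 × 1.13 × 1.0 × 28 × 2 × 3 = 56.95 kips.
Allowable strength R_n/Ω = 56.95 / 1.5 = 38 kips.

38 kips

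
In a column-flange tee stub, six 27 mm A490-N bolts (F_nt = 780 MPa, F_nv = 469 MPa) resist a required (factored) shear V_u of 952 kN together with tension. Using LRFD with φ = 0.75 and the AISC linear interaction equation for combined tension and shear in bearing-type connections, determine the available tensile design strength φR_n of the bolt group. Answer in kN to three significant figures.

1030 kN

A_b = π·27²/4 = 572.6 mm²; f_rv = 952 × 1000 / (6 × 572.6) = 277.1 MPa.
F'_nt = 1.3 F_nt − (F_nt / φF_nv) f_rv = 1.3·780 − (780/(0.75·469))·277.1 = 399.5 MPa, capped at F_nt → F'_nt = 399.5 MPa.
R_n = F'_nt · A_b · n = 399.5 × 572.6 × 6 / 1000 = 1372 kN.
Design strength φR_n = 0.75 × 1372 = 1030 kN.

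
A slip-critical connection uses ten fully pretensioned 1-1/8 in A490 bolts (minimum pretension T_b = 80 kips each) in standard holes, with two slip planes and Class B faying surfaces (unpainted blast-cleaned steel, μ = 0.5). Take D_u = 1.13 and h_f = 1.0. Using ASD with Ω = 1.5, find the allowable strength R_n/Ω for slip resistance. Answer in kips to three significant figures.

R_n = μ · D_u · h_f · T_b · n_s · n_b = 0.5 × 1.13 × 1.0 × 80 × 2 × 10 = 904 kips.
Allowable strength R_n/Ω = 904 / 1.5 = 603 kips.

603 kips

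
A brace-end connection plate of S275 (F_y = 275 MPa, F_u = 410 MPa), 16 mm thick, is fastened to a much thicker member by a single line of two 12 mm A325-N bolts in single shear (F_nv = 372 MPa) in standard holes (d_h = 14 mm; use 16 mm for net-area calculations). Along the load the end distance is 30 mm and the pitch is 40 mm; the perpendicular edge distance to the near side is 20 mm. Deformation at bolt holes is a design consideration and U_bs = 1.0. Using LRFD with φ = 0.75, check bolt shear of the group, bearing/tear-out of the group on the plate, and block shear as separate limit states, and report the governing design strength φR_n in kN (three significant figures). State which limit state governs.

Bolt shear: A_b = π·12²/4 = 113.1 mm²; R_n = 372 × 113.1 × 2 × 1 / 1000 = 84.14 kN → 0.75 × 84.14 = 63.1 kN.
Bearing: edge l_c = 23, r_n = 181.1 kN; interior l_c = 26, r_n = 188.9 kN; R_n = 181.1 + 1·188.9 = 370 kN → 277 kN.
Block shear: A_gv = 1120, A_nv = 736, A_nt = 192 mm²; R_n = min(0.6F_uA_nv, 0.6F_yA_gv) + U_bs·F_u·A_nt = 259.8 kN → 195 kN.
Bolt shear governs: 63.1 kN.

63.1 kN (bolt shear governs)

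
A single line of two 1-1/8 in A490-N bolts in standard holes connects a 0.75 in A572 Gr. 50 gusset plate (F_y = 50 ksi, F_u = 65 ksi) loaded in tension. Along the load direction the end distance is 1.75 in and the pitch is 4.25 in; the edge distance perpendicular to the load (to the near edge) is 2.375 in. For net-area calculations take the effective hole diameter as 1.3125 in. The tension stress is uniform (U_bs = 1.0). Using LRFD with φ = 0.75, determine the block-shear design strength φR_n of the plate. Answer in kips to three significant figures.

151 kips

Shear plane L_v = 1.75 + 1·4.25 = 6 in; A_gv = 6 × 0.75 = 4.5 in².
A_nv = (6 − 1.5·1.3125) × 0.75 = 3.023 in².
A_nt = (2.375 − 0.5·1.3125) × 0.75 = 1.289 in².
0.6 F_u A_nv = 117.9 kips; 0.6 F_y A_gv = 135 kips → shear rupture governs the shear term.
R_n = 117.9 + 1.0 × 65 × 1.289 = 201.7 kips.
Design strength φR_n = 0.75 × 201.7 = 151 kips.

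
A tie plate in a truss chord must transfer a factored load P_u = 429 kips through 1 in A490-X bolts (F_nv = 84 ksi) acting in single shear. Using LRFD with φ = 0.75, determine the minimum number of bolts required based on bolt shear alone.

A_b = π·1²/4 = 0.7854 in².
Per-bolt design strength φR_n = 0.75 × 84 × 0.7854 × 1 = 49.48 kips.
n ≥ 429 / 49.48 = 8.67 → use 9 bolts.

9 bolts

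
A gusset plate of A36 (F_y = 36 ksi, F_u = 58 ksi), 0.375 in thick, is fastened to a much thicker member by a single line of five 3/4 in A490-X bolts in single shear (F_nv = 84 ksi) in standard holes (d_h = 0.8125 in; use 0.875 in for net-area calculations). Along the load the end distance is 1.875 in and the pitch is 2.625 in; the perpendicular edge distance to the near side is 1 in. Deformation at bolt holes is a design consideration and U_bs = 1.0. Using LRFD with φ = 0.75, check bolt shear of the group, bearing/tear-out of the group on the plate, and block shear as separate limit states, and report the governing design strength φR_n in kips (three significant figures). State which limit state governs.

Bolt shear: A_b = π·0.75²/4 = 0.4418 in²; R_n = 84 × 0.4418 × 5 × 1 = 185.6 kips → 0.75 × 185.6 = 139 kips.
Bearing: edge l_c = 1.469, r_n = 38.33 kips; interior l_c = 1.812, r_n = 39.15 kips; R_n = 38.33 + 4·39.15 = 194.9 kips → 146 kips.
Block shear: A_gv = 4.641, A_nv = 3.164, A_nt = 0.2109 in²; R_n = min(0.6F_uA_nv, 0.6F_yA_gv) + U_bs·F_u·A_nt = 112.5 kips → 84.4 kips.
Block shear governs: 84.4 kips.

84.4 kips (block shear governs)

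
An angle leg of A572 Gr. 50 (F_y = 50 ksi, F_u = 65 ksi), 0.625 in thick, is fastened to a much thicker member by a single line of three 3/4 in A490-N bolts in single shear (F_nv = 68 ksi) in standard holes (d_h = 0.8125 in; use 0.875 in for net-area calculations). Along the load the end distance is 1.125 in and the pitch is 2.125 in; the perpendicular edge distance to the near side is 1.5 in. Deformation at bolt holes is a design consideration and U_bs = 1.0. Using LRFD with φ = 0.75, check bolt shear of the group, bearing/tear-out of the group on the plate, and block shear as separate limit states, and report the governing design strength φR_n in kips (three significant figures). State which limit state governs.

Bolt shear: A_b = π·0.75²/4 = 0.4418 in²; R_n = 68 × 0.4418 × 3 × 1 = 90.12 kips → 0.75 × 90.12 = 67.6 kips.
Bearing: edge l_c = 0.7188, r_n = 35.04 kips; interior l_c = 1.312, r_n = 63.98 kips; R_n = 35.04 + 2·63.98 = 163 kips → 122 kips.
Block shear: A_gv = 3.359, A_nv = 1.992, A_nt = 0.6641 in²; R_n = min(0.6F_uA_nv, 0.6F_yA_gv) + U_bs·F_u·A_nt = 120.9 kips → 90.6 kips.
Bolt shear governs: 67.6 kips.

67.6 kips (bolt shear governs)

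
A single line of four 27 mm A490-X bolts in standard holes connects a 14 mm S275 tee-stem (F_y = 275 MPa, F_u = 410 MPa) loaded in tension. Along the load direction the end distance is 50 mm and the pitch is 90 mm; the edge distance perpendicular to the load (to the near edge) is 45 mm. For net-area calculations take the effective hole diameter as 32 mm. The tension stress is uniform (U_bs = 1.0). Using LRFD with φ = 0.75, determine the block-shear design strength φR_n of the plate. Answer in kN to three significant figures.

662 kN

Shear plane L_v = 50 + 3·90 = 320 mm; A_gv = 320 × 14 = 4480 mm².
A_nv = (320 − 3.5·32) × 14 = 2912 mm².
A_nt = (45 − 0.5·32) × 14 = 406 mm².
0.6 F_u A_nv = 716.4 kN; 0.6 F_y A_gv = 739.2 kN → shear rupture governs the shear term.
R_n = 716.4 + 1.0 × 410 × 406 / 1000 = 882.8 kN.
Design strength φR_n = 0.75 × 882.8 = 662 kN.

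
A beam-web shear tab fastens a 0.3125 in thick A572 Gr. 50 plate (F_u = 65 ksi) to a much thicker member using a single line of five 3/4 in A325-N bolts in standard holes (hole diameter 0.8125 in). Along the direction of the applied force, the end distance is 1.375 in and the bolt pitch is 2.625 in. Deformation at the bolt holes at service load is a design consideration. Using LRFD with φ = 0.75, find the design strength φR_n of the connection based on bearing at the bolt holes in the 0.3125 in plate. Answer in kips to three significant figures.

127 kips

Per bolt r_n = 1.2 l_c t F_u ≤ 2.4 d t F_u; upper limit = 2.4 × 0.75 × 0.3125 × 65 = 36.56 kips.
Edge bolt: l_c = 1.375 − 0.8125/2 = 0.9688 in → 1.2 × 0.9688 × 0.3125 × 65 = 23.61 → r_n = 23.61 kips.
Interior bolts: l_c = 2.625 − 0.8125 = 1.812 in → 1.2 × 1.812 × 0.3125 × 65 = 44.18 → r_n = 36.56 kips.
R_n = 1 × 23.61 + 4 × 36.56 = 169.9 kips.
Design strength φR_n = 0.75 × 169.9 = 127 kips.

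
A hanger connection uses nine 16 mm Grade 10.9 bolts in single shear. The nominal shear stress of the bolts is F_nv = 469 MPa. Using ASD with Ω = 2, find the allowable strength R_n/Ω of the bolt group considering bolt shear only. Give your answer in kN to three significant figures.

A_b = π × 16² / 4 = 201.1 mm².
R_n = F_nv · A_b · n · n_s = 469 × 201.1 × 9 × 1 / 1000 = 848.7 kN.
Allowable strength R_n/Ω = 848.7 / 2 = 424 kN.

424 kN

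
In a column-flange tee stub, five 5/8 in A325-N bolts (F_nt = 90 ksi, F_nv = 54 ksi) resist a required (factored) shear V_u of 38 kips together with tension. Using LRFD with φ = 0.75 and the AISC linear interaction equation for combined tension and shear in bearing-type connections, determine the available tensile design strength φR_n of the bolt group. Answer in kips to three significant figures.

71.3 kips

A_b = π·0.625²/4 = 0.3068 in²; f_rv = 38 / (5 × 0.3068) = 24.77 ksi.
F'_nt = 1.3 F_nt − (F_nt / φF_nv) f_rv = 1.3·90 − (90/(0.75·54))·24.77 = 61.95 ksi, capped at F_nt → F'_nt = 61.95 ksi.
R_n = F'_nt · A_b · n = 61.95 × 0.3068 × 5 = 95.03 kips.
Design strength φR_n = 0.75 × 95.03 = 71.3 kips.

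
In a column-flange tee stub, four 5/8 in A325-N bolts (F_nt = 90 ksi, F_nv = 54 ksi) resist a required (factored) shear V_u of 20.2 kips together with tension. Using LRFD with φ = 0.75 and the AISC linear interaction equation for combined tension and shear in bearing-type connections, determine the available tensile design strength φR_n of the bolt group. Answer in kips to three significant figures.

A_b = π·0.625²/4 = 0.3068 in²; f_rv = 20.2 / (4 × 0.3068) = 16.46 ksi.
F'_nt = 1.3 F_nt − (F_nt / φF_nv) f_rv = 1.3·90 − (90/(0.75·54))·16.46 = 80.42 ksi, capped at F_nt → F'_nt = 80.42 ksi.
R_n = F'_nt · A_b · n = 80.42 × 0.3068 × 4 = 98.69 kips.
Design strength φR_n = 0.75 × 98.69 = 74 kips.

74 kips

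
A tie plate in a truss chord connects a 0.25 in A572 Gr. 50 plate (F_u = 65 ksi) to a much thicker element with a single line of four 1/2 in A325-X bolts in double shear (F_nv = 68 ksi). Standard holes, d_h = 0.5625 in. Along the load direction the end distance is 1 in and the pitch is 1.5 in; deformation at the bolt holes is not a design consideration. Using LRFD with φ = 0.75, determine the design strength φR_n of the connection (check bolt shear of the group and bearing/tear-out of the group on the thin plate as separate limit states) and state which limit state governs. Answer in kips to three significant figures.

64.6 kips (bearing governs)

Bolt shear: A_b = π·0.5²/4 = 0.1963 in²; R_n = 68 × 0.1963 × 4 × 2 = 106.8 kips → 0.75 × 106.8 = 80.1 kips.
Bearing (1.5 l_c t F_u ≤ 3.0 d t F_u): upper limit = 3.0·0.5·0.25·65 = 24.38 kips.
  Edge l_c = 1 − 0.5625/2 = 0.7188 → r_n = 17.52 kips; interior l_c = 1.5 − 0.5625 = 0.9375 → r_n = 22.85 kips.
  R_n,bearing = 1·17.52 + 3·22.85 = 86.07 kips → 0.75 × 86.07 = 64.6 kips.
Bearing governs: 64.6 kips.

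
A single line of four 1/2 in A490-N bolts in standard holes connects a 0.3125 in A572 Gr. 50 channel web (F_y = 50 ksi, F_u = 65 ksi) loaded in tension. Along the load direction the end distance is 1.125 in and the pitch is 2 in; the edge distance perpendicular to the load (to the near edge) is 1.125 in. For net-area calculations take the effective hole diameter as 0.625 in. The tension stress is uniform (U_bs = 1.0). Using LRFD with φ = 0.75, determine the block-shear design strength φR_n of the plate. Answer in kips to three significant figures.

Shear plane L_v = 1.125 + 3·2 = 7.125 in; A_gv = 7.125 × 0.3125 = 2.227 in².
A_nv = (7.125 − 3.5·0.625) × 0.3125 = 1.543 in².
A_nt = (1.125 − 0.5·0.625) × 0.3125 = 0.2539 in².
0.6 F_u A_nv = 60.18 kips; 0.6 F_y A_gv = 66.8 kips → shear rupture governs the shear term.
R_n = 60.18 + 1.0 × 65 × 0.2539 = 76.68 kips.
Design strength φR_n = 0.75 × 76.68 = 57.5 kips.

57.5 kips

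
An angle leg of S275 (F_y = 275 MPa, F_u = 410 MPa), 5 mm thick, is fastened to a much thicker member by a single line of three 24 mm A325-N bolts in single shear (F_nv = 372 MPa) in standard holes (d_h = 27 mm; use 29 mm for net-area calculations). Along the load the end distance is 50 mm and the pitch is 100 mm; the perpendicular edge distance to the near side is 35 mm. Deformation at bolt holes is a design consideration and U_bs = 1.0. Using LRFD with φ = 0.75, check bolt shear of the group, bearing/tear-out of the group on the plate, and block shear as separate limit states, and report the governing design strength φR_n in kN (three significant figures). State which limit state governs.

Bolt shear: A_b = π·24²/4 = 452.4 mm²; R_n = 372 × 452.4 × 3 × 1 / 1000 = 504.9 kN → 0.75 × 504.9 = 379 kN.
Bearing: edge l_c = 36.5, r_n = 89.79 kN; interior l_c = 73, r_n = 118.1 kN; R_n = 89.79 + 2·118.1 = 325.9 kN → 244 kN.
Block shear: A_gv = 1250, A_nv = 887.5, A_nt = 102.5 mm²; R_n = min(0.6F_uA_nv, 0.6F_yA_gv) + U_bs·F_u·A_nt = 248.3 kN → 186 kN.
Block shear governs: 186 kN.

186 kN (block shear governs)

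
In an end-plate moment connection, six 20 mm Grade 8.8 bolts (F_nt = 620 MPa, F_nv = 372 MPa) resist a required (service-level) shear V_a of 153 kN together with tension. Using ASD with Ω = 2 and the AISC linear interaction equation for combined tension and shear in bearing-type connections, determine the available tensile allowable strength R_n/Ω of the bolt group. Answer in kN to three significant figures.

A_b = π·20²/4 = 314.2 mm²; f_rv = 153 × 1000 / (6 × 314.2) = 81.17 MPa.
F'_nt = 1.3 F_nt − (Ω F_nt / F_nv) f_rv = 1.3·620 − (2·620/372)·81.17 = 535.4 MPa, capped at F_nt → F'_nt = 535.4 MPa.
R_n = F'_nt · A_b · n = 535.4 × 314.2 × 6 / 1000 = 1009 kN.
Allowable strength R_n/Ω = 1009 / 2 = 505 kN.

505 kN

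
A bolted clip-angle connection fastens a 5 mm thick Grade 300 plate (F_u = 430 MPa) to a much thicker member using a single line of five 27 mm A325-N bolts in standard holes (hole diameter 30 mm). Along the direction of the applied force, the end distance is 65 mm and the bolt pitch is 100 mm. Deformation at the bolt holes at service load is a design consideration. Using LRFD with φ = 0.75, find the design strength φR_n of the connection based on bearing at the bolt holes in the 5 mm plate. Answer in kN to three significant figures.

Per bolt r_n = 1.2 l_c t F_u ≤ 2.4 d t F_u; upper limit = 2.4 × 27 × 5 × 430 / 1000 = 139.3 kN.
Edge bolt: l_c = 65 − 30/2 = 50 mm → 1.2 × 50 × 5 × 430 / 1000 = 129 → r_n = 129 kN.
Interior bolts: l_c = 100 − 30 = 70 mm → 1.2 × 70 × 5 × 430 / 1000 = 180.6 → r_n = 139.3 kN.
R_n = 1 × 129 + 4 × 139.3 = 686.3 kN.
Design strength φR_n = 0.75 × 686.3 = 515 kN.

515 kN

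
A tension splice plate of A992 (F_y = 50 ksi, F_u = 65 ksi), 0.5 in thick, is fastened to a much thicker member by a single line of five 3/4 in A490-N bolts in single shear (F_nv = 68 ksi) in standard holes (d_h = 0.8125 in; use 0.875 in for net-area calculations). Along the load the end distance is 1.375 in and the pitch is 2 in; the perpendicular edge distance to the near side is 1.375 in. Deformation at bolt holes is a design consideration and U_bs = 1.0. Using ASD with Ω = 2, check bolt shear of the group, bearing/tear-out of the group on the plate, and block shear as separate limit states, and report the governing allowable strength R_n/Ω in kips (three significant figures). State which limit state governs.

Bolt shear: A_b = π·0.75²/4 = 0.4418 in²; R_n = 68 × 0.4418 × 5 × 1 = 150.2 kips → 150.2 / 2 = 75.1 kips.
Bearing: edge l_c = 0.9688, r_n = 37.78 kips; interior l_c = 1.188, r_n = 46.31 kips; R_n = 37.78 + 4·46.31 = 223 kips → 112 kips.
Block shear: A_gv = 4.688, A_nv = 2.719, A_nt = 0.4688 in²; R_n = min(0.6F_uA_nv, 0.6F_yA_gv) + U_bs·F_u·A_nt = 136.5 kips → 68.2 kips.
Block shear governs: 68.2 kips.

68.2 kips (block shear governs)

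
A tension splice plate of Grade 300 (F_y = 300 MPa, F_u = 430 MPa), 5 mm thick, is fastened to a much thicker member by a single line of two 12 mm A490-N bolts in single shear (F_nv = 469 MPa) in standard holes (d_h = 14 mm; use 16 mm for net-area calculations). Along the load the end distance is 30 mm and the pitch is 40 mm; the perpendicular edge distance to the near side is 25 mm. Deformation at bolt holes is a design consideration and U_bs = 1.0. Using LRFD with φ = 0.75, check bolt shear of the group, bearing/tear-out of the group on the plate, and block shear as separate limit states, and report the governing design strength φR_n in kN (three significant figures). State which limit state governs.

Bolt shear: A_b = π·12²/4 = 113.1 mm²; R_n = 469 × 113.1 × 2 × 1 / 1000 = 106.1 kN → 0.75 × 106.1 = 79.6 kN.
Bearing: edge l_c = 23, r_n = 59.34 kN; interior l_c = 26, r_n = 61.92 kN; R_n = 59.34 + 1·61.92 = 121.3 kN → 90.9 kN.
Block shear: A_gv = 350, A_nv = 230, A_nt = 85 mm²; R_n = min(0.6F_uA_nv, 0.6F_yA_gv) + U_bs·F_u·A_nt = 95.89 kN → 71.9 kN.
Block shear governs: 71.9 kN.

71.9 kN (block shear governs)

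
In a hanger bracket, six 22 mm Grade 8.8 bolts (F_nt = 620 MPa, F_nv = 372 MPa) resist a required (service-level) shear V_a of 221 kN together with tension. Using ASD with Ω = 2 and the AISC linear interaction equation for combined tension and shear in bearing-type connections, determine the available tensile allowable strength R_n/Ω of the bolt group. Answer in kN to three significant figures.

551 kN

A_b = π·22²/4 = 380.1 mm²; f_rv = 221 × 1000 / (6 × 380.1) = 96.9 MPa.
F'_nt = 1.3 F_nt − (Ω F_nt / F_nv) f_rv = 1.3·620 − (2·620/372)·96.9 = 483 MPa, capped at F_nt → F'_nt = 483 MPa.
R_n = F'_nt · A_b · n = 483 × 380.1 × 6 / 1000 = 1102 kN.
Allowable strength R_n/Ω = 1102 / 2 = 551 kN.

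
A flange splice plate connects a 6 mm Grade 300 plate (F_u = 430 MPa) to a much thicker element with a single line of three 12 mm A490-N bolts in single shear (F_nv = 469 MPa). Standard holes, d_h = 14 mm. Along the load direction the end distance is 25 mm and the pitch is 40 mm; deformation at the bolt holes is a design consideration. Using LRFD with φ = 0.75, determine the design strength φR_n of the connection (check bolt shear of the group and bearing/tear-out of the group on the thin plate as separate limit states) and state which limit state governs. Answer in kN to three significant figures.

Bolt shear: A_b = π·12²/4 = 113.1 mm²; R_n = 469 × 113.1 × 3 × 1 / 1000 = 159.1 kN → 0.75 × 159.1 = 119 kN.
Bearing (1.2 l_c t F_u ≤ 2.4 d t F_u): upper limit = 2.4·12·6·430 / 1000 = 74.3 kN.
  Edge l_c = 25 − 14/2 = 18 → r_n = 55.73 kN; interior l_c = 40 − 14 = 26 → r_n = 74.3 kN.
  R_n,bearing = 1·55.73 + 2·74.3 = 204.3 kN → 0.75 × 204.3 = 153 kN.
Bolt shear governs: 119 kN.

119 kN (bolt shear governs)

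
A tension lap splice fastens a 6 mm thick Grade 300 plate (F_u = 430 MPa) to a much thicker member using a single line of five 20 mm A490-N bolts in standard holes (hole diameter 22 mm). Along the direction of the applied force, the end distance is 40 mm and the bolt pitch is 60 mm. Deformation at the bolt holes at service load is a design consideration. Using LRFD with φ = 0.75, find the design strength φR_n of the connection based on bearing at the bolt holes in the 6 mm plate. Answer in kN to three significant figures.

420 kN

Per bolt r_n = 1.2 l_c t F_u ≤ 2.4 d t F_u; upper limit = 2.4 × 20 × 6 × 430 / 1000 = 123.8 kN.
Edge bolt: l_c = 40 − 22/2 = 29 mm → 1.2 × 29 × 6 × 430 / 1000 = 89.78 → r_n = 89.78 kN.
Interior bolts: l_c = 60 − 22 = 38 mm → 1.2 × 38 × 6 × 430 / 1000 = 117.6 → r_n = 117.6 kN.
R_n = 1 × 89.78 + 4 × 117.6 = 560.4 kN.
Design strength φR_n = 0.75 × 560.4 = 420 kN.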